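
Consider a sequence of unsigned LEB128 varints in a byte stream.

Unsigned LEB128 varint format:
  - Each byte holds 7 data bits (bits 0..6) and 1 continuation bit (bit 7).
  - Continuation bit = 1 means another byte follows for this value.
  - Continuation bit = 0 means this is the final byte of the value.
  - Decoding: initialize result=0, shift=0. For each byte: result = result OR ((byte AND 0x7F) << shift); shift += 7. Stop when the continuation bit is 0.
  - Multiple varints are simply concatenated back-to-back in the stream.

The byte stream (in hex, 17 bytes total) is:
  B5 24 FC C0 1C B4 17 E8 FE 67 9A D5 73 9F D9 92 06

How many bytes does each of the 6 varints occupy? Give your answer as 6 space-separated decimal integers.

  byte[0]=0xB5 cont=1 payload=0x35=53: acc |= 53<<0 -> acc=53 shift=7
  byte[1]=0x24 cont=0 payload=0x24=36: acc |= 36<<7 -> acc=4661 shift=14 [end]
Varint 1: bytes[0:2] = B5 24 -> value 4661 (2 byte(s))
  byte[2]=0xFC cont=1 payload=0x7C=124: acc |= 124<<0 -> acc=124 shift=7
  byte[3]=0xC0 cont=1 payload=0x40=64: acc |= 64<<7 -> acc=8316 shift=14
  byte[4]=0x1C cont=0 payload=0x1C=28: acc |= 28<<14 -> acc=467068 shift=21 [end]
Varint 2: bytes[2:5] = FC C0 1C -> value 467068 (3 byte(s))
  byte[5]=0xB4 cont=1 payload=0x34=52: acc |= 52<<0 -> acc=52 shift=7
  byte[6]=0x17 cont=0 payload=0x17=23: acc |= 23<<7 -> acc=2996 shift=14 [end]
Varint 3: bytes[5:7] = B4 17 -> value 2996 (2 byte(s))
  byte[7]=0xE8 cont=1 payload=0x68=104: acc |= 104<<0 -> acc=104 shift=7
  byte[8]=0xFE cont=1 payload=0x7E=126: acc |= 126<<7 -> acc=16232 shift=14
  byte[9]=0x67 cont=0 payload=0x67=103: acc |= 103<<14 -> acc=1703784 shift=21 [end]
Varint 4: bytes[7:10] = E8 FE 67 -> value 1703784 (3 byte(s))
  byte[10]=0x9A cont=1 payload=0x1A=26: acc |= 26<<0 -> acc=26 shift=7
  byte[11]=0xD5 cont=1 payload=0x55=85: acc |= 85<<7 -> acc=10906 shift=14
  byte[12]=0x73 cont=0 payload=0x73=115: acc |= 115<<14 -> acc=1895066 shift=21 [end]
Varint 5: bytes[10:13] = 9A D5 73 -> value 1895066 (3 byte(s))
  byte[13]=0x9F cont=1 payload=0x1F=31: acc |= 31<<0 -> acc=31 shift=7
  byte[14]=0xD9 cont=1 payload=0x59=89: acc |= 89<<7 -> acc=11423 shift=14
  byte[15]=0x92 cont=1 payload=0x12=18: acc |= 18<<14 -> acc=306335 shift=21
  byte[16]=0x06 cont=0 payload=0x06=6: acc |= 6<<21 -> acc=12889247 shift=28 [end]
Varint 6: bytes[13:17] = 9F D9 92 06 -> value 12889247 (4 byte(s))

Answer: 2 3 2 3 3 4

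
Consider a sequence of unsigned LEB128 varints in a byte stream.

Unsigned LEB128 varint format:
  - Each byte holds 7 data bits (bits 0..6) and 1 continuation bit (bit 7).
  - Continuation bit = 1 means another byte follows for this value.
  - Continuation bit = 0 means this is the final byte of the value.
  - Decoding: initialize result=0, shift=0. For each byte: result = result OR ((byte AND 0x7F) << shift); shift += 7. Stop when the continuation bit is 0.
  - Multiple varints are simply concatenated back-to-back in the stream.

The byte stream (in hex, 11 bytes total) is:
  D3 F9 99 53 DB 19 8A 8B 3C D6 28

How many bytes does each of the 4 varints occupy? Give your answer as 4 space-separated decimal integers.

Answer: 4 2 3 2

Derivation:
  byte[0]=0xD3 cont=1 payload=0x53=83: acc |= 83<<0 -> acc=83 shift=7
  byte[1]=0xF9 cont=1 payload=0x79=121: acc |= 121<<7 -> acc=15571 shift=14
  byte[2]=0x99 cont=1 payload=0x19=25: acc |= 25<<14 -> acc=425171 shift=21
  byte[3]=0x53 cont=0 payload=0x53=83: acc |= 83<<21 -> acc=174488787 shift=28 [end]
Varint 1: bytes[0:4] = D3 F9 99 53 -> value 174488787 (4 byte(s))
  byte[4]=0xDB cont=1 payload=0x5B=91: acc |= 91<<0 -> acc=91 shift=7
  byte[5]=0x19 cont=0 payload=0x19=25: acc |= 25<<7 -> acc=3291 shift=14 [end]
Varint 2: bytes[4:6] = DB 19 -> value 3291 (2 byte(s))
  byte[6]=0x8A cont=1 payload=0x0A=10: acc |= 10<<0 -> acc=10 shift=7
  byte[7]=0x8B cont=1 payload=0x0B=11: acc |= 11<<7 -> acc=1418 shift=14
  byte[8]=0x3C cont=0 payload=0x3C=60: acc |= 60<<14 -> acc=984458 shift=21 [end]
Varint 3: bytes[6:9] = 8A 8B 3C -> value 984458 (3 byte(s))
  byte[9]=0xD6 cont=1 payload=0x56=86: acc |= 86<<0 -> acc=86 shift=7
  byte[10]=0x28 cont=0 payload=0x28=40: acc |= 40<<7 -> acc=5206 shift=14 [end]
Varint 4: bytes[9:11] = D6 28 -> value 5206 (2 byte(s))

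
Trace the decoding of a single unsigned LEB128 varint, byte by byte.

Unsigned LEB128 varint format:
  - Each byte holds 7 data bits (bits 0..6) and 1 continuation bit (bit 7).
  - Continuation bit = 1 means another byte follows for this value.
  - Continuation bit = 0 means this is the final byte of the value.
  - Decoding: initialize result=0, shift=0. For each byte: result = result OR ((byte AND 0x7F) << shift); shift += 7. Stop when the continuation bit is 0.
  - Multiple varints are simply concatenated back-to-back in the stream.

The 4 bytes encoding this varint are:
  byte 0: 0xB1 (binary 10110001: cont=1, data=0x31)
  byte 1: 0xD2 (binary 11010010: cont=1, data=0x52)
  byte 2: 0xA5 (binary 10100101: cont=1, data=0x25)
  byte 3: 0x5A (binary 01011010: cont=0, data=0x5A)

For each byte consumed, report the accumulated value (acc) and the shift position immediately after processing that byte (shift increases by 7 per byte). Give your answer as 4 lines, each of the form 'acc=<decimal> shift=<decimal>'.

Answer: acc=49 shift=7
acc=10545 shift=14
acc=616753 shift=21
acc=189360433 shift=28

Derivation:
byte 0=0xB1: payload=0x31=49, contrib = 49<<0 = 49; acc -> 49, shift -> 7
byte 1=0xD2: payload=0x52=82, contrib = 82<<7 = 10496; acc -> 10545, shift -> 14
byte 2=0xA5: payload=0x25=37, contrib = 37<<14 = 606208; acc -> 616753, shift -> 21
byte 3=0x5A: payload=0x5A=90, contrib = 90<<21 = 188743680; acc -> 189360433, shift -> 28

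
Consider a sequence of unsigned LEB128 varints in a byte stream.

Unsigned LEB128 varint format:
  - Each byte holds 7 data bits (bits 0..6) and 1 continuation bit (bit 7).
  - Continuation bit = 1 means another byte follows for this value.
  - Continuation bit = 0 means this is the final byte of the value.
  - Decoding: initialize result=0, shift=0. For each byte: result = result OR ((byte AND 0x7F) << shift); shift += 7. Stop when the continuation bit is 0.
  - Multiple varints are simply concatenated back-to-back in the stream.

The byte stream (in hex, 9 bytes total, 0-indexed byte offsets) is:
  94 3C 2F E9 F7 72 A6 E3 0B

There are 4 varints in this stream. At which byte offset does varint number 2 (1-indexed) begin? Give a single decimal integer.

  byte[0]=0x94 cont=1 payload=0x14=20: acc |= 20<<0 -> acc=20 shift=7
  byte[1]=0x3C cont=0 payload=0x3C=60: acc |= 60<<7 -> acc=7700 shift=14 [end]
Varint 1: bytes[0:2] = 94 3C -> value 7700 (2 byte(s))
  byte[2]=0x2F cont=0 payload=0x2F=47: acc |= 47<<0 -> acc=47 shift=7 [end]
Varint 2: bytes[2:3] = 2F -> value 47 (1 byte(s))
  byte[3]=0xE9 cont=1 payload=0x69=105: acc |= 105<<0 -> acc=105 shift=7
  byte[4]=0xF7 cont=1 payload=0x77=119: acc |= 119<<7 -> acc=15337 shift=14
  byte[5]=0x72 cont=0 payload=0x72=114: acc |= 114<<14 -> acc=1883113 shift=21 [end]
Varint 3: bytes[3:6] = E9 F7 72 -> value 1883113 (3 byte(s))
  byte[6]=0xA6 cont=1 payload=0x26=38: acc |= 38<<0 -> acc=38 shift=7
  byte[7]=0xE3 cont=1 payload=0x63=99: acc |= 99<<7 -> acc=12710 shift=14
  byte[8]=0x0B cont=0 payload=0x0B=11: acc |= 11<<14 -> acc=192934 shift=21 [end]
Varint 4: bytes[6:9] = A6 E3 0B -> value 192934 (3 byte(s))

Answer: 2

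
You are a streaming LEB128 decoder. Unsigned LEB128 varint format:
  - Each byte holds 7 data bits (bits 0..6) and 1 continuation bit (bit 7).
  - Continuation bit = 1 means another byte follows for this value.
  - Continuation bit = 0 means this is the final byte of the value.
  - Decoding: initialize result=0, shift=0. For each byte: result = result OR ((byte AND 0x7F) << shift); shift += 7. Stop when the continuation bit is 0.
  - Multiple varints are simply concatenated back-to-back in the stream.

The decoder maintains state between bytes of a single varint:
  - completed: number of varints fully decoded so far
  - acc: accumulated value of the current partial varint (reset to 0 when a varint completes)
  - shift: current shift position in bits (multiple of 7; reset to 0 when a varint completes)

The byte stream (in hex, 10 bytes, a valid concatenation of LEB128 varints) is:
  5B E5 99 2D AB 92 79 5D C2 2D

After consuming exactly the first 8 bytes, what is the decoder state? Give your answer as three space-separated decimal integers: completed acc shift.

byte[0]=0x5B cont=0 payload=0x5B: varint #1 complete (value=91); reset -> completed=1 acc=0 shift=0
byte[1]=0xE5 cont=1 payload=0x65: acc |= 101<<0 -> completed=1 acc=101 shift=7
byte[2]=0x99 cont=1 payload=0x19: acc |= 25<<7 -> completed=1 acc=3301 shift=14
byte[3]=0x2D cont=0 payload=0x2D: varint #2 complete (value=740581); reset -> completed=2 acc=0 shift=0
byte[4]=0xAB cont=1 payload=0x2B: acc |= 43<<0 -> completed=2 acc=43 shift=7
byte[5]=0x92 cont=1 payload=0x12: acc |= 18<<7 -> completed=2 acc=2347 shift=14
byte[6]=0x79 cont=0 payload=0x79: varint #3 complete (value=1984811); reset -> completed=3 acc=0 shift=0
byte[7]=0x5D cont=0 payload=0x5D: varint #4 complete (value=93); reset -> completed=4 acc=0 shift=0

Answer: 4 0 0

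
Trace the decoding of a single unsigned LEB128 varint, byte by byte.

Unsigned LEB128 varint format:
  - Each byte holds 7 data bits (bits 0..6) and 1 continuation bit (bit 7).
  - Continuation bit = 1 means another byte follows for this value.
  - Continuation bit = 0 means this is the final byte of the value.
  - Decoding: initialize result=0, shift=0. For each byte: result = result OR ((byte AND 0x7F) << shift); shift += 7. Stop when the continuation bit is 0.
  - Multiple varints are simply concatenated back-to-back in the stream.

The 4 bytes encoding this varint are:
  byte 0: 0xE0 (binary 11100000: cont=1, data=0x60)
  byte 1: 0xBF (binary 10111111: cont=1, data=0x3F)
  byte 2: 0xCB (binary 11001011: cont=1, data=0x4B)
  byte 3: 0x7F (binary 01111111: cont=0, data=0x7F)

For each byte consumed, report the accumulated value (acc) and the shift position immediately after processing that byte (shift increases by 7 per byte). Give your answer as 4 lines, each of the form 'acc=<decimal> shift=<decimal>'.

Answer: acc=96 shift=7
acc=8160 shift=14
acc=1236960 shift=21
acc=267575264 shift=28

Derivation:
byte 0=0xE0: payload=0x60=96, contrib = 96<<0 = 96; acc -> 96, shift -> 7
byte 1=0xBF: payload=0x3F=63, contrib = 63<<7 = 8064; acc -> 8160, shift -> 14
byte 2=0xCB: payload=0x4B=75, contrib = 75<<14 = 1228800; acc -> 1236960, shift -> 21
byte 3=0x7F: payload=0x7F=127, contrib = 127<<21 = 266338304; acc -> 267575264, shift -> 28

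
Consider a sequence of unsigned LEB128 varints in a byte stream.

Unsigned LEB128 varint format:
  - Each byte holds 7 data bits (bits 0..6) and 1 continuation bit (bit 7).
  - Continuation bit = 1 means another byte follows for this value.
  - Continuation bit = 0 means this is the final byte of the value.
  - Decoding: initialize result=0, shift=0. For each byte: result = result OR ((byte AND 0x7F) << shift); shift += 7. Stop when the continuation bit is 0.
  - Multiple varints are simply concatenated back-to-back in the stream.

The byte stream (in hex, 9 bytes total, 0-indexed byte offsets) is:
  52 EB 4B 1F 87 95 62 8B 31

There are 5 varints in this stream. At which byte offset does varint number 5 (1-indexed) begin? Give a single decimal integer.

Answer: 7

Derivation:
  byte[0]=0x52 cont=0 payload=0x52=82: acc |= 82<<0 -> acc=82 shift=7 [end]
Varint 1: bytes[0:1] = 52 -> value 82 (1 byte(s))
  byte[1]=0xEB cont=1 payload=0x6B=107: acc |= 107<<0 -> acc=107 shift=7
  byte[2]=0x4B cont=0 payload=0x4B=75: acc |= 75<<7 -> acc=9707 shift=14 [end]
Varint 2: bytes[1:3] = EB 4B -> value 9707 (2 byte(s))
  byte[3]=0x1F cont=0 payload=0x1F=31: acc |= 31<<0 -> acc=31 shift=7 [end]
Varint 3: bytes[3:4] = 1F -> value 31 (1 byte(s))
  byte[4]=0x87 cont=1 payload=0x07=7: acc |= 7<<0 -> acc=7 shift=7
  byte[5]=0x95 cont=1 payload=0x15=21: acc |= 21<<7 -> acc=2695 shift=14
  byte[6]=0x62 cont=0 payload=0x62=98: acc |= 98<<14 -> acc=1608327 shift=21 [end]
Varint 4: bytes[4:7] = 87 95 62 -> value 1608327 (3 byte(s))
  byte[7]=0x8B cont=1 payload=0x0B=11: acc |= 11<<0 -> acc=11 shift=7
  byte[8]=0x31 cont=0 payload=0x31=49: acc |= 49<<7 -> acc=6283 shift=14 [end]
Varint 5: bytes[7:9] = 8B 31 -> value 6283 (2 byte(s))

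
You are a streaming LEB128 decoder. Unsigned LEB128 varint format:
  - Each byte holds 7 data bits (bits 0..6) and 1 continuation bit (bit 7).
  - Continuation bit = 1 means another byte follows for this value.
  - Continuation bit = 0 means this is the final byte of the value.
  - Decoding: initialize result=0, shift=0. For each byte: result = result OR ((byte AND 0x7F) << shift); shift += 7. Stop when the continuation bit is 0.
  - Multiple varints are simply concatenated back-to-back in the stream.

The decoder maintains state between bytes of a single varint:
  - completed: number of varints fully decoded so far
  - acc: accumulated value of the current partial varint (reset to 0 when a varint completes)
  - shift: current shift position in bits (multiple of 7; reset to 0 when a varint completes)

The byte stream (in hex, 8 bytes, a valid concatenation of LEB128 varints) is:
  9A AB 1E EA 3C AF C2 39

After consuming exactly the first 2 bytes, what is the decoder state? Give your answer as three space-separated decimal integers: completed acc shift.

Answer: 0 5530 14

Derivation:
byte[0]=0x9A cont=1 payload=0x1A: acc |= 26<<0 -> completed=0 acc=26 shift=7
byte[1]=0xAB cont=1 payload=0x2B: acc |= 43<<7 -> completed=0 acc=5530 shift=14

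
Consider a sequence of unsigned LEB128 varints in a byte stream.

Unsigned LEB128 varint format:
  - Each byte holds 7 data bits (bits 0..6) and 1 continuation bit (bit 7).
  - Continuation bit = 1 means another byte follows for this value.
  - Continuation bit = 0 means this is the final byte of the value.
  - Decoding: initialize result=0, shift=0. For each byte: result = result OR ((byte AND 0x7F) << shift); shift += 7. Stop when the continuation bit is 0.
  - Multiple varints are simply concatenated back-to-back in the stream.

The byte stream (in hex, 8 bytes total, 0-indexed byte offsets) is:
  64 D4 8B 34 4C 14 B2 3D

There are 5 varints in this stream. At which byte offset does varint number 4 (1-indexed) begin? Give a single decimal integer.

  byte[0]=0x64 cont=0 payload=0x64=100: acc |= 100<<0 -> acc=100 shift=7 [end]
Varint 1: bytes[0:1] = 64 -> value 100 (1 byte(s))
  byte[1]=0xD4 cont=1 payload=0x54=84: acc |= 84<<0 -> acc=84 shift=7
  byte[2]=0x8B cont=1 payload=0x0B=11: acc |= 11<<7 -> acc=1492 shift=14
  byte[3]=0x34 cont=0 payload=0x34=52: acc |= 52<<14 -> acc=853460 shift=21 [end]
Varint 2: bytes[1:4] = D4 8B 34 -> value 853460 (3 byte(s))
  byte[4]=0x4C cont=0 payload=0x4C=76: acc |= 76<<0 -> acc=76 shift=7 [end]
Varint 3: bytes[4:5] = 4C -> value 76 (1 byte(s))
  byte[5]=0x14 cont=0 payload=0x14=20: acc |= 20<<0 -> acc=20 shift=7 [end]
Varint 4: bytes[5:6] = 14 -> value 20 (1 byte(s))
  byte[6]=0xB2 cont=1 payload=0x32=50: acc |= 50<<0 -> acc=50 shift=7
  byte[7]=0x3D cont=0 payload=0x3D=61: acc |= 61<<7 -> acc=7858 shift=14 [end]
Varint 5: bytes[6:8] = B2 3D -> value 7858 (2 byte(s))

Answer: 5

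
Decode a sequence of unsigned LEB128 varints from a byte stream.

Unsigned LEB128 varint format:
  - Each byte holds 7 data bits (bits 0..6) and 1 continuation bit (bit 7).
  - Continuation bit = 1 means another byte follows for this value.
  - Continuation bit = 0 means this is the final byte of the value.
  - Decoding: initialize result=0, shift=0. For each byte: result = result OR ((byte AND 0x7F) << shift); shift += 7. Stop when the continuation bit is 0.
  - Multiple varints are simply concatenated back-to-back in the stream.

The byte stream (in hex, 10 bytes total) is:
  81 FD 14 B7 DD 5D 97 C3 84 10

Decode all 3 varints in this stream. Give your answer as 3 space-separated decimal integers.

  byte[0]=0x81 cont=1 payload=0x01=1: acc |= 1<<0 -> acc=1 shift=7
  byte[1]=0xFD cont=1 payload=0x7D=125: acc |= 125<<7 -> acc=16001 shift=14
  byte[2]=0x14 cont=0 payload=0x14=20: acc |= 20<<14 -> acc=343681 shift=21 [end]
Varint 1: bytes[0:3] = 81 FD 14 -> value 343681 (3 byte(s))
  byte[3]=0xB7 cont=1 payload=0x37=55: acc |= 55<<0 -> acc=55 shift=7
  byte[4]=0xDD cont=1 payload=0x5D=93: acc |= 93<<7 -> acc=11959 shift=14
  byte[5]=0x5D cont=0 payload=0x5D=93: acc |= 93<<14 -> acc=1535671 shift=21 [end]
Varint 2: bytes[3:6] = B7 DD 5D -> value 1535671 (3 byte(s))
  byte[6]=0x97 cont=1 payload=0x17=23: acc |= 23<<0 -> acc=23 shift=7
  byte[7]=0xC3 cont=1 payload=0x43=67: acc |= 67<<7 -> acc=8599 shift=14
  byte[8]=0x84 cont=1 payload=0x04=4: acc |= 4<<14 -> acc=74135 shift=21
  byte[9]=0x10 cont=0 payload=0x10=16: acc |= 16<<21 -> acc=33628567 shift=28 [end]
Varint 3: bytes[6:10] = 97 C3 84 10 -> value 33628567 (4 byte(s))

Answer: 343681 1535671 33628567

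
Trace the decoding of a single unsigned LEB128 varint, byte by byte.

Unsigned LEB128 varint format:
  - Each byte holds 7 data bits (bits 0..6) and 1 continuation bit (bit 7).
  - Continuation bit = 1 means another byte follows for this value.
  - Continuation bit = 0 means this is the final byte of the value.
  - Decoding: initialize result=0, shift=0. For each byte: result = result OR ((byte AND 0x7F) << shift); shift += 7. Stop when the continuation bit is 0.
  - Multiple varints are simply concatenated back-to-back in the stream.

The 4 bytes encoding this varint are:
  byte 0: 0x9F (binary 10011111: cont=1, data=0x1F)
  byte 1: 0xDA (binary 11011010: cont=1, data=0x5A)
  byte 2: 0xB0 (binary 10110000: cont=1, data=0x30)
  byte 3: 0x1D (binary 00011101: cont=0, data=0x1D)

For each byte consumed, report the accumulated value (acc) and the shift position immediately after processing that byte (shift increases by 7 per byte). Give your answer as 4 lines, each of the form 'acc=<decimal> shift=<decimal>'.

byte 0=0x9F: payload=0x1F=31, contrib = 31<<0 = 31; acc -> 31, shift -> 7
byte 1=0xDA: payload=0x5A=90, contrib = 90<<7 = 11520; acc -> 11551, shift -> 14
byte 2=0xB0: payload=0x30=48, contrib = 48<<14 = 786432; acc -> 797983, shift -> 21
byte 3=0x1D: payload=0x1D=29, contrib = 29<<21 = 60817408; acc -> 61615391, shift -> 28

Answer: acc=31 shift=7
acc=11551 shift=14
acc=797983 shift=21
acc=61615391 shift=28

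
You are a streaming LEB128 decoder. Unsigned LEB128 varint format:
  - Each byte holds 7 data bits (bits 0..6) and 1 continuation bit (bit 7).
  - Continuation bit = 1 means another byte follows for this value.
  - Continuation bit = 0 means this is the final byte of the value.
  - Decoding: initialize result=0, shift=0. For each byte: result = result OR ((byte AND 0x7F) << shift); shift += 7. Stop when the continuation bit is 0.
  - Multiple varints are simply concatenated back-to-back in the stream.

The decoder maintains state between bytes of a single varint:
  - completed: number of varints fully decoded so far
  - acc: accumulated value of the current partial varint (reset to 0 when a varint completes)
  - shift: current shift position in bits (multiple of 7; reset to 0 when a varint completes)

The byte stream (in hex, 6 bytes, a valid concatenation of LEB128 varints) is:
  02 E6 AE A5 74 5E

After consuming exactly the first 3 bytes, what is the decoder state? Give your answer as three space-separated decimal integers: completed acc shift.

Answer: 1 5990 14

Derivation:
byte[0]=0x02 cont=0 payload=0x02: varint #1 complete (value=2); reset -> completed=1 acc=0 shift=0
byte[1]=0xE6 cont=1 payload=0x66: acc |= 102<<0 -> completed=1 acc=102 shift=7
byte[2]=0xAE cont=1 payload=0x2E: acc |= 46<<7 -> completed=1 acc=5990 shift=14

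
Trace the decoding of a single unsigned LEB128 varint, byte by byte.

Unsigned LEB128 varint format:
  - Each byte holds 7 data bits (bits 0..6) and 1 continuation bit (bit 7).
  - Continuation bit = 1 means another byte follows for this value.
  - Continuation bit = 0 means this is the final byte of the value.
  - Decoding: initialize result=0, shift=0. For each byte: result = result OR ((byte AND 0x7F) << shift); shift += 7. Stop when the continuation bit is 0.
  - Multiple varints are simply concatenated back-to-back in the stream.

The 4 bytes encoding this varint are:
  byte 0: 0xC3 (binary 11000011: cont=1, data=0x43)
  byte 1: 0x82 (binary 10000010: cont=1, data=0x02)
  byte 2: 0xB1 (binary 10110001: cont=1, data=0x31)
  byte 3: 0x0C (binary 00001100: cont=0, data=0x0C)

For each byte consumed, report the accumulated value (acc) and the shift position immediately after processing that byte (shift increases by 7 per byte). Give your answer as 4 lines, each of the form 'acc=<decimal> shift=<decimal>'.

byte 0=0xC3: payload=0x43=67, contrib = 67<<0 = 67; acc -> 67, shift -> 7
byte 1=0x82: payload=0x02=2, contrib = 2<<7 = 256; acc -> 323, shift -> 14
byte 2=0xB1: payload=0x31=49, contrib = 49<<14 = 802816; acc -> 803139, shift -> 21
byte 3=0x0C: payload=0x0C=12, contrib = 12<<21 = 25165824; acc -> 25968963, shift -> 28

Answer: acc=67 shift=7
acc=323 shift=14
acc=803139 shift=21
acc=25968963 shift=28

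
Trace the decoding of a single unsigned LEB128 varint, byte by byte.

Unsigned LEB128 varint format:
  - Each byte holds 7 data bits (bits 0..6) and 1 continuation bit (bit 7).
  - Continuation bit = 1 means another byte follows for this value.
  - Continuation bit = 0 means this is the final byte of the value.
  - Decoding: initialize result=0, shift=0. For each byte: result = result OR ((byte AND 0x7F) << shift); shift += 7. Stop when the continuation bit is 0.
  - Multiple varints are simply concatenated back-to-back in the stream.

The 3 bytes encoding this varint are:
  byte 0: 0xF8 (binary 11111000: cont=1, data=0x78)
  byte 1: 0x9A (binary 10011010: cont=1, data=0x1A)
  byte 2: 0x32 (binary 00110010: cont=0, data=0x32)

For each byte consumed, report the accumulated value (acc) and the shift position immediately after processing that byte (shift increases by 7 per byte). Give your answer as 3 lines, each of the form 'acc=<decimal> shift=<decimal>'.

Answer: acc=120 shift=7
acc=3448 shift=14
acc=822648 shift=21

Derivation:
byte 0=0xF8: payload=0x78=120, contrib = 120<<0 = 120; acc -> 120, shift -> 7
byte 1=0x9A: payload=0x1A=26, contrib = 26<<7 = 3328; acc -> 3448, shift -> 14
byte 2=0x32: payload=0x32=50, contrib = 50<<14 = 819200; acc -> 822648, shift -> 21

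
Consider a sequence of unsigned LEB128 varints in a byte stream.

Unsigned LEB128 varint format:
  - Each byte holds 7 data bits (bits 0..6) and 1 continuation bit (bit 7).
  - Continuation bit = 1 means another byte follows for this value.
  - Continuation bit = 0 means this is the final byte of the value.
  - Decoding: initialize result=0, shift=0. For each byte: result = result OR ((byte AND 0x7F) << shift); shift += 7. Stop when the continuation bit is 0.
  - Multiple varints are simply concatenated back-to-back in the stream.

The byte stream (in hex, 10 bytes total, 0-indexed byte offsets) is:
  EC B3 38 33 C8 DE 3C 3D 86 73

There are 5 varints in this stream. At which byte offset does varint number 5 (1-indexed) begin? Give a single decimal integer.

  byte[0]=0xEC cont=1 payload=0x6C=108: acc |= 108<<0 -> acc=108 shift=7
  byte[1]=0xB3 cont=1 payload=0x33=51: acc |= 51<<7 -> acc=6636 shift=14
  byte[2]=0x38 cont=0 payload=0x38=56: acc |= 56<<14 -> acc=924140 shift=21 [end]
Varint 1: bytes[0:3] = EC B3 38 -> value 924140 (3 byte(s))
  byte[3]=0x33 cont=0 payload=0x33=51: acc |= 51<<0 -> acc=51 shift=7 [end]
Varint 2: bytes[3:4] = 33 -> value 51 (1 byte(s))
  byte[4]=0xC8 cont=1 payload=0x48=72: acc |= 72<<0 -> acc=72 shift=7
  byte[5]=0xDE cont=1 payload=0x5E=94: acc |= 94<<7 -> acc=12104 shift=14
  byte[6]=0x3C cont=0 payload=0x3C=60: acc |= 60<<14 -> acc=995144 shift=21 [end]
Varint 3: bytes[4:7] = C8 DE 3C -> value 995144 (3 byte(s))
  byte[7]=0x3D cont=0 payload=0x3D=61: acc |= 61<<0 -> acc=61 shift=7 [end]
Varint 4: bytes[7:8] = 3D -> value 61 (1 byte(s))
  byte[8]=0x86 cont=1 payload=0x06=6: acc |= 6<<0 -> acc=6 shift=7
  byte[9]=0x73 cont=0 payload=0x73=115: acc |= 115<<7 -> acc=14726 shift=14 [end]
Varint 5: bytes[8:10] = 86 73 -> value 14726 (2 byte(s))

Answer: 8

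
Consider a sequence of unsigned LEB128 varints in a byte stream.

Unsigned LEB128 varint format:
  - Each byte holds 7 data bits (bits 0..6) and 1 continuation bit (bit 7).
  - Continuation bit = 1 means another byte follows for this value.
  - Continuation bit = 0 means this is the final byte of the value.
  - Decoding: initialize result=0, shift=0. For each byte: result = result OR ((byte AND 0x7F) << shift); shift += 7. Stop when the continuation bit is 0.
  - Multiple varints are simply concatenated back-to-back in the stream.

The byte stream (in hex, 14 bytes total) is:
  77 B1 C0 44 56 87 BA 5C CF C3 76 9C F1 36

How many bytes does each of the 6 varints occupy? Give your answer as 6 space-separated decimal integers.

Answer: 1 3 1 3 3 3

Derivation:
  byte[0]=0x77 cont=0 payload=0x77=119: acc |= 119<<0 -> acc=119 shift=7 [end]
Varint 1: bytes[0:1] = 77 -> value 119 (1 byte(s))
  byte[1]=0xB1 cont=1 payload=0x31=49: acc |= 49<<0 -> acc=49 shift=7
  byte[2]=0xC0 cont=1 payload=0x40=64: acc |= 64<<7 -> acc=8241 shift=14
  byte[3]=0x44 cont=0 payload=0x44=68: acc |= 68<<14 -> acc=1122353 shift=21 [end]
Varint 2: bytes[1:4] = B1 C0 44 -> value 1122353 (3 byte(s))
  byte[4]=0x56 cont=0 payload=0x56=86: acc |= 86<<0 -> acc=86 shift=7 [end]
Varint 3: bytes[4:5] = 56 -> value 86 (1 byte(s))
  byte[5]=0x87 cont=1 payload=0x07=7: acc |= 7<<0 -> acc=7 shift=7
  byte[6]=0xBA cont=1 payload=0x3A=58: acc |= 58<<7 -> acc=7431 shift=14
  byte[7]=0x5C cont=0 payload=0x5C=92: acc |= 92<<14 -> acc=1514759 shift=21 [end]
Varint 4: bytes[5:8] = 87 BA 5C -> value 1514759 (3 byte(s))
  byte[8]=0xCF cont=1 payload=0x4F=79: acc |= 79<<0 -> acc=79 shift=7
  byte[9]=0xC3 cont=1 payload=0x43=67: acc |= 67<<7 -> acc=8655 shift=14
  byte[10]=0x76 cont=0 payload=0x76=118: acc |= 118<<14 -> acc=1941967 shift=21 [end]
Varint 5: bytes[8:11] = CF C3 76 -> value 1941967 (3 byte(s))
  byte[11]=0x9C cont=1 payload=0x1C=28: acc |= 28<<0 -> acc=28 shift=7
  byte[12]=0xF1 cont=1 payload=0x71=113: acc |= 113<<7 -> acc=14492 shift=14
  byte[13]=0x36 cont=0 payload=0x36=54: acc |= 54<<14 -> acc=899228 shift=21 [end]
Varint 6: bytes[11:14] = 9C F1 36 -> value 899228 (3 byte(s))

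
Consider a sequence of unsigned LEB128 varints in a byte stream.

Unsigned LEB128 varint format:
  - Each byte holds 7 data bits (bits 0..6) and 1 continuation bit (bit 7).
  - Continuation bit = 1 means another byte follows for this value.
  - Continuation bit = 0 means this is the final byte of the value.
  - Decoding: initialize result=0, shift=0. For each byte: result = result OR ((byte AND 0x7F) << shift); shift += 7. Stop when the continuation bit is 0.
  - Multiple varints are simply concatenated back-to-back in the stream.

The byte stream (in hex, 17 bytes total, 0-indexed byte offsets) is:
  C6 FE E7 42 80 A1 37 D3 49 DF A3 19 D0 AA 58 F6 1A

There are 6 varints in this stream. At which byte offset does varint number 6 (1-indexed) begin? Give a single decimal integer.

Answer: 15

Derivation:
  byte[0]=0xC6 cont=1 payload=0x46=70: acc |= 70<<0 -> acc=70 shift=7
  byte[1]=0xFE cont=1 payload=0x7E=126: acc |= 126<<7 -> acc=16198 shift=14
  byte[2]=0xE7 cont=1 payload=0x67=103: acc |= 103<<14 -> acc=1703750 shift=21
  byte[3]=0x42 cont=0 payload=0x42=66: acc |= 66<<21 -> acc=140115782 shift=28 [end]
Varint 1: bytes[0:4] = C6 FE E7 42 -> value 140115782 (4 byte(s))
  byte[4]=0x80 cont=1 payload=0x00=0: acc |= 0<<0 -> acc=0 shift=7
  byte[5]=0xA1 cont=1 payload=0x21=33: acc |= 33<<7 -> acc=4224 shift=14
  byte[6]=0x37 cont=0 payload=0x37=55: acc |= 55<<14 -> acc=905344 shift=21 [end]
Varint 2: bytes[4:7] = 80 A1 37 -> value 905344 (3 byte(s))
  byte[7]=0xD3 cont=1 payload=0x53=83: acc |= 83<<0 -> acc=83 shift=7
  byte[8]=0x49 cont=0 payload=0x49=73: acc |= 73<<7 -> acc=9427 shift=14 [end]
Varint 3: bytes[7:9] = D3 49 -> value 9427 (2 byte(s))
  byte[9]=0xDF cont=1 payload=0x5F=95: acc |= 95<<0 -> acc=95 shift=7
  byte[10]=0xA3 cont=1 payload=0x23=35: acc |= 35<<7 -> acc=4575 shift=14
  byte[11]=0x19 cont=0 payload=0x19=25: acc |= 25<<14 -> acc=414175 shift=21 [end]
Varint 4: bytes[9:12] = DF A3 19 -> value 414175 (3 byte(s))
  byte[12]=0xD0 cont=1 payload=0x50=80: acc |= 80<<0 -> acc=80 shift=7
  byte[13]=0xAA cont=1 payload=0x2A=42: acc |= 42<<7 -> acc=5456 shift=14
  byte[14]=0x58 cont=0 payload=0x58=88: acc |= 88<<14 -> acc=1447248 shift=21 [end]
Varint 5: bytes[12:15] = D0 AA 58 -> value 1447248 (3 byte(s))
  byte[15]=0xF6 cont=1 payload=0x76=118: acc |= 118<<0 -> acc=118 shift=7
  byte[16]=0x1A cont=0 payload=0x1A=26: acc |= 26<<7 -> acc=3446 shift=14 [end]
Varint 6: bytes[15:17] = F6 1A -> value 3446 (2 byte(s))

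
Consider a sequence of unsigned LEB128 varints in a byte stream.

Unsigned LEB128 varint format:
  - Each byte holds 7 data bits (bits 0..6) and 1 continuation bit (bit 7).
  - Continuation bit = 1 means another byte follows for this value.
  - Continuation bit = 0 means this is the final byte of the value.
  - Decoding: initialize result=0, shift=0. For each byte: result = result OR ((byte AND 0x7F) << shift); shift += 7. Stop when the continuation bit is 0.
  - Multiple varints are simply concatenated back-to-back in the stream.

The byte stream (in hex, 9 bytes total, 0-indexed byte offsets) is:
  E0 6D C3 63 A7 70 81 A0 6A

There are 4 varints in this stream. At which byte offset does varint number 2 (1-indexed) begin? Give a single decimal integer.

Answer: 2

Derivation:
  byte[0]=0xE0 cont=1 payload=0x60=96: acc |= 96<<0 -> acc=96 shift=7
  byte[1]=0x6D cont=0 payload=0x6D=109: acc |= 109<<7 -> acc=14048 shift=14 [end]
Varint 1: bytes[0:2] = E0 6D -> value 14048 (2 byte(s))
  byte[2]=0xC3 cont=1 payload=0x43=67: acc |= 67<<0 -> acc=67 shift=7
  byte[3]=0x63 cont=0 payload=0x63=99: acc |= 99<<7 -> acc=12739 shift=14 [end]
Varint 2: bytes[2:4] = C3 63 -> value 12739 (2 byte(s))
  byte[4]=0xA7 cont=1 payload=0x27=39: acc |= 39<<0 -> acc=39 shift=7
  byte[5]=0x70 cont=0 payload=0x70=112: acc |= 112<<7 -> acc=14375 shift=14 [end]
Varint 3: bytes[4:6] = A7 70 -> value 14375 (2 byte(s))
  byte[6]=0x81 cont=1 payload=0x01=1: acc |= 1<<0 -> acc=1 shift=7
  byte[7]=0xA0 cont=1 payload=0x20=32: acc |= 32<<7 -> acc=4097 shift=14
  byte[8]=0x6A cont=0 payload=0x6A=106: acc |= 106<<14 -> acc=1740801 shift=21 [end]
Varint 4: bytes[6:9] = 81 A0 6A -> value 1740801 (3 byte(s))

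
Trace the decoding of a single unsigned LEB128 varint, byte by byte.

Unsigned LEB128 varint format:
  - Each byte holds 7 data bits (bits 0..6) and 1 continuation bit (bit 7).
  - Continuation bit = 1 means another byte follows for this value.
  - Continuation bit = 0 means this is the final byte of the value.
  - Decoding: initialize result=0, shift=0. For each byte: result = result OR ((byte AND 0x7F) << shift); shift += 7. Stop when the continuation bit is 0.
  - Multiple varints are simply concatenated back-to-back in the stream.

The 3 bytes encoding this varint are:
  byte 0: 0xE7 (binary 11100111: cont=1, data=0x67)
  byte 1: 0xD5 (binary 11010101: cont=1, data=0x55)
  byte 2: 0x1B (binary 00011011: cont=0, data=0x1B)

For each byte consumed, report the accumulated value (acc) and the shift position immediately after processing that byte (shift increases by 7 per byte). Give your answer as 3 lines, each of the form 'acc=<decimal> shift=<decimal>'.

byte 0=0xE7: payload=0x67=103, contrib = 103<<0 = 103; acc -> 103, shift -> 7
byte 1=0xD5: payload=0x55=85, contrib = 85<<7 = 10880; acc -> 10983, shift -> 14
byte 2=0x1B: payload=0x1B=27, contrib = 27<<14 = 442368; acc -> 453351, shift -> 21

Answer: acc=103 shift=7
acc=10983 shift=14
acc=453351 shift=21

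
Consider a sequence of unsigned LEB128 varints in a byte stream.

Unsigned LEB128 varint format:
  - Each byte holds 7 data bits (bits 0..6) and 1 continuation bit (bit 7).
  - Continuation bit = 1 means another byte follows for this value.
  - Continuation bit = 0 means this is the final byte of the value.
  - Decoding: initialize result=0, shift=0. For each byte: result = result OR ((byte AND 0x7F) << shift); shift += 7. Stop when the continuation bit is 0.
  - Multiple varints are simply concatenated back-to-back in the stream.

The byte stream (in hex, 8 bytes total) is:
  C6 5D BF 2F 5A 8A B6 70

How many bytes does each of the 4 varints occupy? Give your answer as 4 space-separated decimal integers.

Answer: 2 2 1 3

Derivation:
  byte[0]=0xC6 cont=1 payload=0x46=70: acc |= 70<<0 -> acc=70 shift=7
  byte[1]=0x5D cont=0 payload=0x5D=93: acc |= 93<<7 -> acc=11974 shift=14 [end]
Varint 1: bytes[0:2] = C6 5D -> value 11974 (2 byte(s))
  byte[2]=0xBF cont=1 payload=0x3F=63: acc |= 63<<0 -> acc=63 shift=7
  byte[3]=0x2F cont=0 payload=0x2F=47: acc |= 47<<7 -> acc=6079 shift=14 [end]
Varint 2: bytes[2:4] = BF 2F -> value 6079 (2 byte(s))
  byte[4]=0x5A cont=0 payload=0x5A=90: acc |= 90<<0 -> acc=90 shift=7 [end]
Varint 3: bytes[4:5] = 5A -> value 90 (1 byte(s))
  byte[5]=0x8A cont=1 payload=0x0A=10: acc |= 10<<0 -> acc=10 shift=7
  byte[6]=0xB6 cont=1 payload=0x36=54: acc |= 54<<7 -> acc=6922 shift=14
  byte[7]=0x70 cont=0 payload=0x70=112: acc |= 112<<14 -> acc=1841930 shift=21 [end]
Varint 4: bytes[5:8] = 8A B6 70 -> value 1841930 (3 byte(s))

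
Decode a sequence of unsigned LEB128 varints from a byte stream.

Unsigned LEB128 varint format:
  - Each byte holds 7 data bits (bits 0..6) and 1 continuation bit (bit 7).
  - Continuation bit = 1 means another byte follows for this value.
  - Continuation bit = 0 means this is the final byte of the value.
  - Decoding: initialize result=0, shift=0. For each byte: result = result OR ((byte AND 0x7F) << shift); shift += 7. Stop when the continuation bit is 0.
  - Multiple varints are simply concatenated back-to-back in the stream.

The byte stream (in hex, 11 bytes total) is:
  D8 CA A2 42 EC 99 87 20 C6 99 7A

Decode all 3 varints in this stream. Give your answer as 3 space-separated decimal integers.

  byte[0]=0xD8 cont=1 payload=0x58=88: acc |= 88<<0 -> acc=88 shift=7
  byte[1]=0xCA cont=1 payload=0x4A=74: acc |= 74<<7 -> acc=9560 shift=14
  byte[2]=0xA2 cont=1 payload=0x22=34: acc |= 34<<14 -> acc=566616 shift=21
  byte[3]=0x42 cont=0 payload=0x42=66: acc |= 66<<21 -> acc=138978648 shift=28 [end]
Varint 1: bytes[0:4] = D8 CA A2 42 -> value 138978648 (4 byte(s))
  byte[4]=0xEC cont=1 payload=0x6C=108: acc |= 108<<0 -> acc=108 shift=7
  byte[5]=0x99 cont=1 payload=0x19=25: acc |= 25<<7 -> acc=3308 shift=14
  byte[6]=0x87 cont=1 payload=0x07=7: acc |= 7<<14 -> acc=117996 shift=21
  byte[7]=0x20 cont=0 payload=0x20=32: acc |= 32<<21 -> acc=67226860 shift=28 [end]
Varint 2: bytes[4:8] = EC 99 87 20 -> value 67226860 (4 byte(s))
  byte[8]=0xC6 cont=1 payload=0x46=70: acc |= 70<<0 -> acc=70 shift=7
  byte[9]=0x99 cont=1 payload=0x19=25: acc |= 25<<7 -> acc=3270 shift=14
  byte[10]=0x7A cont=0 payload=0x7A=122: acc |= 122<<14 -> acc=2002118 shift=21 [end]
Varint 3: bytes[8:11] = C6 99 7A -> value 2002118 (3 byte(s))

Answer: 138978648 67226860 2002118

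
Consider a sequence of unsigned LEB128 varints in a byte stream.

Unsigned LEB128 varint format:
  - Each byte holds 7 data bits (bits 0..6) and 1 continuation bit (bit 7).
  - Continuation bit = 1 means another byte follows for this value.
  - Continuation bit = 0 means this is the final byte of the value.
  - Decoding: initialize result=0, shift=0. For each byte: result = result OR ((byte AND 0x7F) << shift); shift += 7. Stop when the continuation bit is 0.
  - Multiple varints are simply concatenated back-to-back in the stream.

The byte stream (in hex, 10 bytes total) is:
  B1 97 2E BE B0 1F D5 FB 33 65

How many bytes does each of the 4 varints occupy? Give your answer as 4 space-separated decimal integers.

Answer: 3 3 3 1

Derivation:
  byte[0]=0xB1 cont=1 payload=0x31=49: acc |= 49<<0 -> acc=49 shift=7
  byte[1]=0x97 cont=1 payload=0x17=23: acc |= 23<<7 -> acc=2993 shift=14
  byte[2]=0x2E cont=0 payload=0x2E=46: acc |= 46<<14 -> acc=756657 shift=21 [end]
Varint 1: bytes[0:3] = B1 97 2E -> value 756657 (3 byte(s))
  byte[3]=0xBE cont=1 payload=0x3E=62: acc |= 62<<0 -> acc=62 shift=7
  byte[4]=0xB0 cont=1 payload=0x30=48: acc |= 48<<7 -> acc=6206 shift=14
  byte[5]=0x1F cont=0 payload=0x1F=31: acc |= 31<<14 -> acc=514110 shift=21 [end]
Varint 2: bytes[3:6] = BE B0 1F -> value 514110 (3 byte(s))
  byte[6]=0xD5 cont=1 payload=0x55=85: acc |= 85<<0 -> acc=85 shift=7
  byte[7]=0xFB cont=1 payload=0x7B=123: acc |= 123<<7 -> acc=15829 shift=14
  byte[8]=0x33 cont=0 payload=0x33=51: acc |= 51<<14 -> acc=851413 shift=21 [end]
Varint 3: bytes[6:9] = D5 FB 33 -> value 851413 (3 byte(s))
  byte[9]=0x65 cont=0 payload=0x65=101: acc |= 101<<0 -> acc=101 shift=7 [end]
Varint 4: bytes[9:10] = 65 -> value 101 (1 byte(s))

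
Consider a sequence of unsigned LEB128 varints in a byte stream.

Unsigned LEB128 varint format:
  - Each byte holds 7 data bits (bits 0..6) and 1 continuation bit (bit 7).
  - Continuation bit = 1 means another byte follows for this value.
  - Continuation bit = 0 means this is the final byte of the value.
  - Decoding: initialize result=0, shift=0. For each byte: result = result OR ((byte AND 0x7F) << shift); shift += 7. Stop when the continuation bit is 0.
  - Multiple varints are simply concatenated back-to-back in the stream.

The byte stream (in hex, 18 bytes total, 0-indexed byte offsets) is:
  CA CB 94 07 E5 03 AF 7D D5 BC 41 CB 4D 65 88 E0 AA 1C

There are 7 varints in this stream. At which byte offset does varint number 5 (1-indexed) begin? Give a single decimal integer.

  byte[0]=0xCA cont=1 payload=0x4A=74: acc |= 74<<0 -> acc=74 shift=7
  byte[1]=0xCB cont=1 payload=0x4B=75: acc |= 75<<7 -> acc=9674 shift=14
  byte[2]=0x94 cont=1 payload=0x14=20: acc |= 20<<14 -> acc=337354 shift=21
  byte[3]=0x07 cont=0 payload=0x07=7: acc |= 7<<21 -> acc=15017418 shift=28 [end]
Varint 1: bytes[0:4] = CA CB 94 07 -> value 15017418 (4 byte(s))
  byte[4]=0xE5 cont=1 payload=0x65=101: acc |= 101<<0 -> acc=101 shift=7
  byte[5]=0x03 cont=0 payload=0x03=3: acc |= 3<<7 -> acc=485 shift=14 [end]
Varint 2: bytes[4:6] = E5 03 -> value 485 (2 byte(s))
  byte[6]=0xAF cont=1 payload=0x2F=47: acc |= 47<<0 -> acc=47 shift=7
  byte[7]=0x7D cont=0 payload=0x7D=125: acc |= 125<<7 -> acc=16047 shift=14 [end]
Varint 3: bytes[6:8] = AF 7D -> value 16047 (2 byte(s))
  byte[8]=0xD5 cont=1 payload=0x55=85: acc |= 85<<0 -> acc=85 shift=7
  byte[9]=0xBC cont=1 payload=0x3C=60: acc |= 60<<7 -> acc=7765 shift=14
  byte[10]=0x41 cont=0 payload=0x41=65: acc |= 65<<14 -> acc=1072725 shift=21 [end]
Varint 4: bytes[8:11] = D5 BC 41 -> value 1072725 (3 byte(s))
  byte[11]=0xCB cont=1 payload=0x4B=75: acc |= 75<<0 -> acc=75 shift=7
  byte[12]=0x4D cont=0 payload=0x4D=77: acc |= 77<<7 -> acc=9931 shift=14 [end]
Varint 5: bytes[11:13] = CB 4D -> value 9931 (2 byte(s))
  byte[13]=0x65 cont=0 payload=0x65=101: acc |= 101<<0 -> acc=101 shift=7 [end]
Varint 6: bytes[13:14] = 65 -> value 101 (1 byte(s))
  byte[14]=0x88 cont=1 payload=0x08=8: acc |= 8<<0 -> acc=8 shift=7
  byte[15]=0xE0 cont=1 payload=0x60=96: acc |= 96<<7 -> acc=12296 shift=14
  byte[16]=0xAA cont=1 payload=0x2A=42: acc |= 42<<14 -> acc=700424 shift=21
  byte[17]=0x1C cont=0 payload=0x1C=28: acc |= 28<<21 -> acc=59420680 shift=28 [end]
Varint 7: bytes[14:18] = 88 E0 AA 1C -> value 59420680 (4 byte(s))

Answer: 11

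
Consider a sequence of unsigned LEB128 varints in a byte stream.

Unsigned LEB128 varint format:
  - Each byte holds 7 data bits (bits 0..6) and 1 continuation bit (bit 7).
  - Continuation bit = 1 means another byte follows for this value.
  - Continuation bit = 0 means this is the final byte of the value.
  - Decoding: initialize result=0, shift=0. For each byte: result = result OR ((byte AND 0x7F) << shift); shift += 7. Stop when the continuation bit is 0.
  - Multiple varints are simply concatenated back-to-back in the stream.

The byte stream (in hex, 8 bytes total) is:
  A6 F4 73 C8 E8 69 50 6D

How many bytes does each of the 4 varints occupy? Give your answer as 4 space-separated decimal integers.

  byte[0]=0xA6 cont=1 payload=0x26=38: acc |= 38<<0 -> acc=38 shift=7
  byte[1]=0xF4 cont=1 payload=0x74=116: acc |= 116<<7 -> acc=14886 shift=14
  byte[2]=0x73 cont=0 payload=0x73=115: acc |= 115<<14 -> acc=1899046 shift=21 [end]
Varint 1: bytes[0:3] = A6 F4 73 -> value 1899046 (3 byte(s))
  byte[3]=0xC8 cont=1 payload=0x48=72: acc |= 72<<0 -> acc=72 shift=7
  byte[4]=0xE8 cont=1 payload=0x68=104: acc |= 104<<7 -> acc=13384 shift=14
  byte[5]=0x69 cont=0 payload=0x69=105: acc |= 105<<14 -> acc=1733704 shift=21 [end]
Varint 2: bytes[3:6] = C8 E8 69 -> value 1733704 (3 byte(s))
  byte[6]=0x50 cont=0 payload=0x50=80: acc |= 80<<0 -> acc=80 shift=7 [end]
Varint 3: bytes[6:7] = 50 -> value 80 (1 byte(s))
  byte[7]=0x6D cont=0 payload=0x6D=109: acc |= 109<<0 -> acc=109 shift=7 [end]
Varint 4: bytes[7:8] = 6D -> value 109 (1 byte(s))

Answer: 3 3 1 1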